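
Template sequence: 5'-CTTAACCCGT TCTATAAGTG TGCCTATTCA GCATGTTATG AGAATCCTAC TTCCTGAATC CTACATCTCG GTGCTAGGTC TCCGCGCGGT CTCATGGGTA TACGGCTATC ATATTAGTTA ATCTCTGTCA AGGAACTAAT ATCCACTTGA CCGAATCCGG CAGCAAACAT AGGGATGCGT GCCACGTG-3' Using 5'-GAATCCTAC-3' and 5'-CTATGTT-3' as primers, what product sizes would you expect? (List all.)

131 bp, 117 bp

The forward primer GAATCCTAC matches the top strand at positions 42–50, 56–64.
The reverse primer's reverse complement is AACATAG, matching at positions 166–172.
Each forward site pairs with the reverse site to give a product ending at position 172: sizes 131, 117 bp.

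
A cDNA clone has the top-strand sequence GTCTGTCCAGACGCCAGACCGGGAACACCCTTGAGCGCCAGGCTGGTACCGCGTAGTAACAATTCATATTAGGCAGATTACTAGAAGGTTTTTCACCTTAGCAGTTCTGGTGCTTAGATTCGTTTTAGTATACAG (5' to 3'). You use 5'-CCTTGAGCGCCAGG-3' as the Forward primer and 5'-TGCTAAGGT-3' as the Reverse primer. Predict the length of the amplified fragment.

Forward primer CCTTGAGCGCCAGG is found on the top strand at positions 29–42.
Reverse complement of the reverse primer: ACCTTAGCA. This occurs on the top strand at positions 95–103.
The product runs from position 29 to position 103, so its length is 103 − 29 + 1 = 75 bp.

75 bp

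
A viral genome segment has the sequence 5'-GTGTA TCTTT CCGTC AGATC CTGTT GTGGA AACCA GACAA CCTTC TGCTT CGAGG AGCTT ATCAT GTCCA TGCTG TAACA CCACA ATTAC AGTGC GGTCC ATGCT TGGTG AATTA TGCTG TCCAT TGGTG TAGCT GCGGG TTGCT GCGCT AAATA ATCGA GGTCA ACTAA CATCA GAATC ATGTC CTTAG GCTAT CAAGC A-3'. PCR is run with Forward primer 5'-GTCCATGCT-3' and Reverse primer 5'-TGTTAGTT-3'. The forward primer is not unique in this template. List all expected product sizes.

The forward primer GTCCATGCT matches the top strand at positions 66–74, 97–105.
The reverse primer's reverse complement is AACTAACA, matching at positions 165–172.
Each forward site pairs with the reverse site to give a product ending at position 172: sizes 107, 76 bp.

107 bp, 76 bp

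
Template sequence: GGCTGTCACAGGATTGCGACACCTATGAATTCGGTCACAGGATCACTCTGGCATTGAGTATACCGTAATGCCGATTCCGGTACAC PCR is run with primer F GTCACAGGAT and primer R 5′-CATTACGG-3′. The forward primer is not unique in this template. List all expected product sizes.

The forward primer GTCACAGGAT matches the top strand at positions 5–14, 34–43.
The reverse primer's reverse complement is CCGTAATG, matching at positions 63–70.
Each forward site pairs with the reverse site to give a product ending at position 70: sizes 66, 37 bp.

66 bp, 37 bp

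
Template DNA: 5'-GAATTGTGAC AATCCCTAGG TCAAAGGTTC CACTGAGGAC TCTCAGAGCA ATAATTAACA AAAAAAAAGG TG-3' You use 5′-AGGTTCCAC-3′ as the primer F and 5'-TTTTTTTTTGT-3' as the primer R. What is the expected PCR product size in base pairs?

The forward primer matches the template at positions 25–33.
Taking the reverse complement of TTTTTTTTTGT gives ACAAAAAAAAA, found at positions 58–68 on the template; the primer anneals here to the top strand with its 3' end pointing upstream.
Amplicon spans positions 25–68: 44 bp.

44 bp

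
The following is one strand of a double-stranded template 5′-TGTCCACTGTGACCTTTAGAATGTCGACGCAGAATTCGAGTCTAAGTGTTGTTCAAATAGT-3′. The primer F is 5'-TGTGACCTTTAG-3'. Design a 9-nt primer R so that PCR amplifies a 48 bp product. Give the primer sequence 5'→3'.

The forward primer binds at positions 8–19, so a 48 bp product ends at position 8 + 48 − 1 = 55.
The reverse primer anneals to the top strand over positions 47–55, i.e. to TGTTGTTCA.
Its sequence written 5'→3' is the reverse complement: TGAACAACA.

5'-TGAACAACA-3'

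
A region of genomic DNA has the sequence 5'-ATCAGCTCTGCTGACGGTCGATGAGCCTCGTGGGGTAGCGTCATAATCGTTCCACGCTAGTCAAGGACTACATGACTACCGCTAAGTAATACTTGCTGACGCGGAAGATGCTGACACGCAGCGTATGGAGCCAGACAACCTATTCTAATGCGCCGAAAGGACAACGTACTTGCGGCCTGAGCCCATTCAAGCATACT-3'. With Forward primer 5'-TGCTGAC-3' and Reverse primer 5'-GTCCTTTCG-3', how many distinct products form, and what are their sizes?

Three products: 154 bp, 69 bp, 54 bp

The forward primer TGCTGAC matches the top strand at positions 9–15, 94–100, 109–115.
The reverse primer's reverse complement is CGAAAGGAC, matching at positions 154–162.
Each forward site pairs with the reverse site to give a product ending at position 162: sizes 154, 69, 54 bp.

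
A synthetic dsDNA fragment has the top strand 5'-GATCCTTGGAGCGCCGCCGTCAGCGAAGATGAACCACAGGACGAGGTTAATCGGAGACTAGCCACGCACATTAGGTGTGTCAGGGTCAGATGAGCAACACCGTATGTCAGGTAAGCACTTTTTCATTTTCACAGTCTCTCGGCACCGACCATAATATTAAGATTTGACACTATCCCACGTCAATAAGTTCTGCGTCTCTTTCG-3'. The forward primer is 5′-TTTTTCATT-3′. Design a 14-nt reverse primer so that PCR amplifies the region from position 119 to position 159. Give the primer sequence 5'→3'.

The product's 3' end on the top strand is position 159.
The reverse primer anneals to the top strand over positions 146–159, i.e. to CGACCATAATATTA.
Its sequence written 5'→3' is the reverse complement: TAATATTATGGTCG.

5'-TAATATTATGGTCG-3'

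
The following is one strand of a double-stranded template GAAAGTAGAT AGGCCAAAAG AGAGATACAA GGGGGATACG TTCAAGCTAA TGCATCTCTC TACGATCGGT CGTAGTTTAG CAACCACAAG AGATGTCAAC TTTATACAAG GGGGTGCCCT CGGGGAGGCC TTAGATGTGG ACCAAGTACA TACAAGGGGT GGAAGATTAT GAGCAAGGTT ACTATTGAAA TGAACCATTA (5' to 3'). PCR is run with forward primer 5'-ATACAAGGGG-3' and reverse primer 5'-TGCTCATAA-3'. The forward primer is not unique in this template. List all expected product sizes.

The forward primer ATACAAGGGG matches the top strand at positions 25–34, 104–113, 150–159.
The reverse primer's reverse complement is TTATGAGCA, matching at positions 167–175.
Each forward site pairs with the reverse site to give a product ending at position 175: sizes 151, 72, 26 bp.

151 bp, 72 bp, 26 bp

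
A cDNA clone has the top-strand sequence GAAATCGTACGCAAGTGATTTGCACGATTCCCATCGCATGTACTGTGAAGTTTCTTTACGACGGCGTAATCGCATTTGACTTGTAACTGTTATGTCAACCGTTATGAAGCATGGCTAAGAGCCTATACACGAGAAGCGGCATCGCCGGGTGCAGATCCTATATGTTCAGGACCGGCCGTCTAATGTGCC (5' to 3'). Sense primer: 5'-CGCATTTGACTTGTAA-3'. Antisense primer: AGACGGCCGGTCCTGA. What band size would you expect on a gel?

Forward primer CGCATTTGACTTGTAA is found on the top strand at positions 71–86.
Reverse complement of the reverse primer: TCAGGACCGGCCGTCT. This occurs on the top strand at positions 166–181.
The product runs from position 71 to position 181, so its length is 181 − 71 + 1 = 111 bp.

111 bp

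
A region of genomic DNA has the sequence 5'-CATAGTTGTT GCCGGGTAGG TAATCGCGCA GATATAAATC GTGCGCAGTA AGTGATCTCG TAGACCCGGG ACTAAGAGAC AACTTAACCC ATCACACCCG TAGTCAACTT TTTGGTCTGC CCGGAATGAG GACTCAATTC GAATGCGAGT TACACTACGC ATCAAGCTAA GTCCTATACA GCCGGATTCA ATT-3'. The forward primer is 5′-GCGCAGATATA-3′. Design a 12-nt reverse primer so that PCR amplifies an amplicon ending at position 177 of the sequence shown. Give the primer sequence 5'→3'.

5'-ATAGGACTTAGC-3'

The forward primer binds at positions 26–36; the product's 3' end on the top strand is position 177.
The reverse primer anneals to the top strand over positions 166–177, i.e. to GCTAAGTCCTAT.
Its sequence written 5'→3' is the reverse complement: ATAGGACTTAGC.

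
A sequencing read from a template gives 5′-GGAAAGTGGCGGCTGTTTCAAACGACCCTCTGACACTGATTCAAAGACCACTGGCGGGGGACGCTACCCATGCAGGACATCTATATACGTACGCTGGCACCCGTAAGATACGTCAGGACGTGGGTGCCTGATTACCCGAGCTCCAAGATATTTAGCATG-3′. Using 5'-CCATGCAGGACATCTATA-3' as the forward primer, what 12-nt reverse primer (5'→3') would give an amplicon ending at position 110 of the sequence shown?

The forward primer binds at positions 68–85; the product's 3' end on the top strand is position 110.
The reverse primer anneals to the top strand over positions 99–110, i.e. to ACCCGTAAGATA.
Its sequence written 5'→3' is the reverse complement: TATCTTACGGGT.

5'-TATCTTACGGGT-3'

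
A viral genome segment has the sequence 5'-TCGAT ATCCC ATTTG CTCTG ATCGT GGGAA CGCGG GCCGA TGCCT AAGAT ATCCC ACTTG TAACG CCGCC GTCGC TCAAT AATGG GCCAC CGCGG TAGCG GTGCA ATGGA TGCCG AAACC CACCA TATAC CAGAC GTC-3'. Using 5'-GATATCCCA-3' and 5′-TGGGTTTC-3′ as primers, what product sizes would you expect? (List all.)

The forward primer GATATCCCA matches the top strand at positions 3–11, 48–56.
The reverse primer's reverse complement is GAAACCCA, matching at positions 115–122.
Each forward site pairs with the reverse site to give a product ending at position 122: sizes 120, 75 bp.

120 bp, 75 bp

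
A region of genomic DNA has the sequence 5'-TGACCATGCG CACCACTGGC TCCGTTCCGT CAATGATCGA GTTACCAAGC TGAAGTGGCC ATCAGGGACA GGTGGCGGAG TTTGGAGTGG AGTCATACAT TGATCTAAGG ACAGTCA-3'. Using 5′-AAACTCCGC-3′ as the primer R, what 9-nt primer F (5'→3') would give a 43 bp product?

The reverse primer's reverse complement GCGGAGTTT matches the template at positions 75–83, so the product ends at position 83.
A 43 bp product then starts at position 83 − 43 + 1 = 41.
The forward primer is identical to the top strand there: GTTACCAAG.

5'-GTTACCAAG-3'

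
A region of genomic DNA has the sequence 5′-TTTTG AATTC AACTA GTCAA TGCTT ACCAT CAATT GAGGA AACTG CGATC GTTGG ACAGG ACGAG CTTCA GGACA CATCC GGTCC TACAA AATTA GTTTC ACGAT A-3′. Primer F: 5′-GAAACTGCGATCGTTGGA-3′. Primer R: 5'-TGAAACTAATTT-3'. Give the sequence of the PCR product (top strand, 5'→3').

5'-GAAACTGCGATCGTTGGACAGGACGAGCTTCAGGACACATCCGGTCCTACAAAATTAGTTTCA-3'

Forward primer GAAACTGCGATCGTTGGA is found on the top strand at positions 39–56.
Reverse complement of the reverse primer: AAATTAGTTTCA. This occurs on the top strand at positions 90–101.
The product is the template from position 39 through 101 (63 bp).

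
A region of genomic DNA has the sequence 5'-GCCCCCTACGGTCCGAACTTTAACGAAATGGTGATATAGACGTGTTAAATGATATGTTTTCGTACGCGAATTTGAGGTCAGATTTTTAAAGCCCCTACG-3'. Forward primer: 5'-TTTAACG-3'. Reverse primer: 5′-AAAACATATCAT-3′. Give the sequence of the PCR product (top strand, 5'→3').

5'-TTTAACGAAATGGTGATATAGACGTGTTAAATGATATGTTTT-3'

The forward primer matches the template at positions 19–25.
The reverse primer's reverse complement is ATGATATGTTTT, which matches the template at positions 49–60.
The product is the template from position 19 through 60 (42 bp).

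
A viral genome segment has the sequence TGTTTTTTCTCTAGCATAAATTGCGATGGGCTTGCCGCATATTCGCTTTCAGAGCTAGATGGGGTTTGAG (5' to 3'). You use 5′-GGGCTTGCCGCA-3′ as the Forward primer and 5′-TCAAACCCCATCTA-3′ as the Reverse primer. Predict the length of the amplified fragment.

Forward primer GGGCTTGCCGCA is found on the top strand at positions 28–39.
Reverse complement of the reverse primer: TAGATGGGGTTTGA. This occurs on the top strand at positions 56–69.
Amplicon spans positions 28–69: 42 bp.

42 bp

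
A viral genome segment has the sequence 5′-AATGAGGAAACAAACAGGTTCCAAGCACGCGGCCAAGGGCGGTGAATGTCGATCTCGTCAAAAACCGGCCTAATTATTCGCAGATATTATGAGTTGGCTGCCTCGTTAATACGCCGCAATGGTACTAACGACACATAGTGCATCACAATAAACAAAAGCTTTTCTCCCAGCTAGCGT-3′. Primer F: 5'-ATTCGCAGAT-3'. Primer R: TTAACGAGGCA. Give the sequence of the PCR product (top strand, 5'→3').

5'-ATTCGCAGATATTATGAGTTGGCTGCCTCGTTAA-3'

Forward primer ATTCGCAGAT is found on the top strand at positions 76–85.
The reverse primer's reverse complement is TGCCTCGTTAA, which matches the template at positions 99–109.
The product is the template from position 76 through 109 (34 bp).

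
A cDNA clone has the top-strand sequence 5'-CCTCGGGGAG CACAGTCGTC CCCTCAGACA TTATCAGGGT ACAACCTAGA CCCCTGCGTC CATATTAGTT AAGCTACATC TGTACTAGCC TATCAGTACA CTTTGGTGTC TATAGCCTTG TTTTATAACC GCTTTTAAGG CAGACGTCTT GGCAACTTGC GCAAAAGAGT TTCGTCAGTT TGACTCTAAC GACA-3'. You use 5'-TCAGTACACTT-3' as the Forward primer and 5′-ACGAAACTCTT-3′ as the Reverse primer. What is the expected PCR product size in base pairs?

The forward primer matches the template at positions 93–103.
The reverse primer's reverse complement is AAGAGTTTCGT, which matches the template at positions 165–175.
Product length = (reverse-primer end) − (forward-primer start) + 1 = 175 − 93 + 1 = 83 bp.

83 bp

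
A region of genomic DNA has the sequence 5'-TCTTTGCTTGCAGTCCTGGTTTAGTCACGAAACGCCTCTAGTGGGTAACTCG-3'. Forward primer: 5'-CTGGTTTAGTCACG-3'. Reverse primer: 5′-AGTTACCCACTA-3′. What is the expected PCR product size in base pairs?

The forward primer matches the template at positions 16–29.
Taking the reverse complement of AGTTACCCACTA gives TAGTGGGTAACT, found at positions 39–50 on the template; the primer anneals here to the top strand with its 3' end pointing upstream.
The product runs from position 16 to position 50, so its length is 50 − 16 + 1 = 35 bp.

35 bp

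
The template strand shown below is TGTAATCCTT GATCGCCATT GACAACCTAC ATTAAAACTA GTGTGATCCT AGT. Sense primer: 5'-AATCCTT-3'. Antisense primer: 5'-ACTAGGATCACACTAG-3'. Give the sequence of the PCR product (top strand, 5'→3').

Scanning the template, AATCCTT occurs at positions 4–10; this primer anneals to the bottom strand there with its 3' end pointing downstream.
Taking the reverse complement of ACTAGGATCACACTAG gives CTAGTGTGATCCTAGT, found at positions 38–53 on the template; the primer anneals here to the top strand with its 3' end pointing upstream.
The product is the template from position 4 through 53 (50 bp).

5'-AATCCTTGATCGCCATTGACAACCTACATTAAAACTAGTGTGATCCTAGT-3'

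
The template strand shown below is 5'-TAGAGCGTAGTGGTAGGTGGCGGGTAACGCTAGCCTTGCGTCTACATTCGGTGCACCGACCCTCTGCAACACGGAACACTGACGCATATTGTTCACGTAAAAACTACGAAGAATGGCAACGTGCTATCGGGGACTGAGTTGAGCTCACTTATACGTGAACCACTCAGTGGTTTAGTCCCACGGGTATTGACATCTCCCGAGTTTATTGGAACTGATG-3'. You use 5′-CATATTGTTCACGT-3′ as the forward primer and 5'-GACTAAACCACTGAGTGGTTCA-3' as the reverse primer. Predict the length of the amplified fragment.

The forward primer matches the template at positions 85–98.
Reverse complement of the reverse primer: TGAACCACTCAGTGGTTTAGTC. This occurs on the top strand at positions 156–177.
The product runs from position 85 to position 177, so its length is 177 − 85 + 1 = 93 bp.

93 bp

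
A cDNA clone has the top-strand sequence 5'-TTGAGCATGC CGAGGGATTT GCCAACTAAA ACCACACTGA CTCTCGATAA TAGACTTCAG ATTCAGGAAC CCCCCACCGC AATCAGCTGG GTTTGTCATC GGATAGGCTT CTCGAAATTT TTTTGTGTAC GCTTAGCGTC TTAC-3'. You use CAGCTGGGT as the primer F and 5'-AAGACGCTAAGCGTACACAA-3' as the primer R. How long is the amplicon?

Forward primer CAGCTGGGT is found on the top strand at positions 84–92.
The reverse primer's reverse complement is TTGTGTACGCTTAGCGTCTT, which matches the template at positions 123–142.
The product runs from position 84 to position 142, so its length is 142 − 84 + 1 = 59 bp.

59 bp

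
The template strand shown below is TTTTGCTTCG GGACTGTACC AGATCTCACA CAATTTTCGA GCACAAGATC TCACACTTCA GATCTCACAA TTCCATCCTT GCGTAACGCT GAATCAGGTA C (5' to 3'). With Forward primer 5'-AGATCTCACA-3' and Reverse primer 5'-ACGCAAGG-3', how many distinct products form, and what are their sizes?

The forward primer AGATCTCACA matches the top strand at positions 21–30, 46–55, 60–69.
The reverse primer's reverse complement is CCTTGCGT, matching at positions 77–84.
Each forward site pairs with the reverse site to give a product ending at position 84: sizes 64, 39, 25 bp.

Three products: 64 bp, 39 bp, 25 bp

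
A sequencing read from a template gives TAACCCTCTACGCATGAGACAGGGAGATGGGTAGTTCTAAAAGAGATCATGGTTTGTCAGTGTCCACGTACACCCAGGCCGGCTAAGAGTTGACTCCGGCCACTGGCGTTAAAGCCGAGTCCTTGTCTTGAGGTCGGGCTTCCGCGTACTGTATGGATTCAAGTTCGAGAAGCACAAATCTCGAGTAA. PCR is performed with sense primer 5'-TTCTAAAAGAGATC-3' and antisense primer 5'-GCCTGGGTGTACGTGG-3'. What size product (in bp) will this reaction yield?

Forward primer TTCTAAAAGAGATC is found on the top strand at positions 35–48.
Taking the reverse complement of GCCTGGGTGTACGTGG gives CCACGTACACCCAGGC, found at positions 64–79 on the template; the primer anneals here to the top strand with its 3' end pointing upstream.
Product length = (reverse-primer end) − (forward-primer start) + 1 = 79 − 35 + 1 = 45 bp.

45 bp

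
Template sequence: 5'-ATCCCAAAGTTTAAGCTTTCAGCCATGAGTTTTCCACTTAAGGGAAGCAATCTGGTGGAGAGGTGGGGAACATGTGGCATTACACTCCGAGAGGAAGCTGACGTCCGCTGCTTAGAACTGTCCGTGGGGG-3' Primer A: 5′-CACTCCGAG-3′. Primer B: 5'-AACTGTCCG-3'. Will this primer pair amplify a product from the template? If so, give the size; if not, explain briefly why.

No product — both primers anneal to the same strand and extend in the same direction.

Primer A (CACTCCGAG) matches the top strand at positions 83–91 (3' end points downstream).
Primer B (AACTGTCCG) also matches the top strand directly, at positions 116–124 — its reverse complement CGGACAGTT is not present.
Both primers anneal to the bottom strand with 3' ends pointing the same way, so neither can prime synthesis back toward the other.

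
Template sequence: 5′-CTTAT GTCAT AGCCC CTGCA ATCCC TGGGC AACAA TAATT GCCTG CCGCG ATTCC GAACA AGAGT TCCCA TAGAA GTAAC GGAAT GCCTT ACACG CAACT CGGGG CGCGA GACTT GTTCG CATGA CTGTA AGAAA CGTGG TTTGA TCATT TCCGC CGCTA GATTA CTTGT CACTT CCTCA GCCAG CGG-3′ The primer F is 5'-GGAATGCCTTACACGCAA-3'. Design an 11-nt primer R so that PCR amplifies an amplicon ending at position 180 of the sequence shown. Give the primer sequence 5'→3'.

5'-TGAGGAAGTGA-3'

The forward primer binds at positions 81–98; the product's 3' end on the top strand is position 180.
The reverse primer anneals to the top strand over positions 170–180, i.e. to TCACTTCCTCA.
Its sequence written 5'→3' is the reverse complement: TGAGGAAGTGA.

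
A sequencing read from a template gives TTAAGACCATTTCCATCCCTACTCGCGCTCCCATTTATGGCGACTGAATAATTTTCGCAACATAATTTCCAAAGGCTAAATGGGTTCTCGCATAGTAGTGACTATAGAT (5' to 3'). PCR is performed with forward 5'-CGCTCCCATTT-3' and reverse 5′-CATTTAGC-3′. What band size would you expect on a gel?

Forward primer CGCTCCCATTT is found on the top strand at positions 26–36.
Reverse complement of the reverse primer: GCTAAATG. This occurs on the top strand at positions 75–82.
Product length = (reverse-primer end) − (forward-primer start) + 1 = 82 − 26 + 1 = 57 bp.

57 bp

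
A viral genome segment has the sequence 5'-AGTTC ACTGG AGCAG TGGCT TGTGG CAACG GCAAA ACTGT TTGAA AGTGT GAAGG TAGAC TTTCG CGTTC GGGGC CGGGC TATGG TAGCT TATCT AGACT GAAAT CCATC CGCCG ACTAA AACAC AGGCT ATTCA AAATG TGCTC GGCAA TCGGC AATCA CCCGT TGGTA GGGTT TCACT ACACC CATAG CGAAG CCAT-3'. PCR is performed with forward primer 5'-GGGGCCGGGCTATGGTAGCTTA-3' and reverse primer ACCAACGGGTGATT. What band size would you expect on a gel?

99 bp

Forward primer GGGGCCGGGCTATGGTAGCTTA is found on the top strand at positions 71–92.
Reverse complement of the reverse primer: AATCACCCGTTGGT. This occurs on the top strand at positions 156–169.
Amplicon spans positions 71–169: 99 bp.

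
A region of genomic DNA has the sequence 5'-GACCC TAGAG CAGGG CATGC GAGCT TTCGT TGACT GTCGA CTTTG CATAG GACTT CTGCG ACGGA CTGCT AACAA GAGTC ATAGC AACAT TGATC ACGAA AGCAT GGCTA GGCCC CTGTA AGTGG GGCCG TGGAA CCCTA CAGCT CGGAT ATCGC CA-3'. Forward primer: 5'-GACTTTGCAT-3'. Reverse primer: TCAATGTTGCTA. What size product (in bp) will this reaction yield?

Forward primer GACTTTGCAT is found on the top strand at positions 39–48.
The reverse primer's reverse complement is TAGCAACATTGA, which matches the template at positions 82–93.
Amplicon spans positions 39–93: 55 bp.

55 bp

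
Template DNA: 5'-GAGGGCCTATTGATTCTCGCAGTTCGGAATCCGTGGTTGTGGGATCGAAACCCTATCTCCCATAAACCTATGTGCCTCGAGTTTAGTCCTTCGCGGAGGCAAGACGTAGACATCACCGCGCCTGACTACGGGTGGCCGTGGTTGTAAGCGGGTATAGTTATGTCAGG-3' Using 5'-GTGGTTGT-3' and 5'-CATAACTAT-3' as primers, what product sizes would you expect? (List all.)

The forward primer GTGGTTGT matches the top strand at positions 33–40, 138–145.
The reverse primer's reverse complement is ATAGTTATG, matching at positions 154–162.
Each forward site pairs with the reverse site to give a product ending at position 162: sizes 130, 25 bp.

130 bp, 25 bp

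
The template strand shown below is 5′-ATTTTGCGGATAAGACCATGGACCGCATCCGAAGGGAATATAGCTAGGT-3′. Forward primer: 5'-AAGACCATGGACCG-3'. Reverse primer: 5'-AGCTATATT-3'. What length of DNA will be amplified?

The forward primer matches the template at positions 12–25.
The reverse primer's reverse complement is AATATAGCT, which matches the template at positions 37–45.
Product length = (reverse-primer end) − (forward-primer start) + 1 = 45 − 12 + 1 = 34 bp.

34 bp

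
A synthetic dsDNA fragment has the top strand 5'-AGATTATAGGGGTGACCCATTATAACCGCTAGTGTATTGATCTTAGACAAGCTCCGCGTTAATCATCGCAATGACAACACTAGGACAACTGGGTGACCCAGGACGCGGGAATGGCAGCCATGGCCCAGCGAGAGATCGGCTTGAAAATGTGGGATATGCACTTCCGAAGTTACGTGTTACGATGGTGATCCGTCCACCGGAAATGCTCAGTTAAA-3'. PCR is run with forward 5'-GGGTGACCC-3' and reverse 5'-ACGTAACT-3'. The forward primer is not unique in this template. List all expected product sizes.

The forward primer GGGTGACCC matches the top strand at positions 10–18, 91–99.
The reverse primer's reverse complement is AGTTACGT, matching at positions 168–175.
Each forward site pairs with the reverse site to give a product ending at position 175: sizes 166, 85 bp.

166 bp, 85 bp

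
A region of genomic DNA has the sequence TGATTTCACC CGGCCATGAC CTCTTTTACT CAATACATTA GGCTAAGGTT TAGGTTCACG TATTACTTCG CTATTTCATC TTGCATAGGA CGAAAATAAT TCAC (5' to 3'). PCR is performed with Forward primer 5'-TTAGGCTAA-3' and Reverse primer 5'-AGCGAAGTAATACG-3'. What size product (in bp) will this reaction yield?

35 bp

The forward primer matches the template at positions 38–46.
Taking the reverse complement of AGCGAAGTAATACG gives CGTATTACTTCGCT, found at positions 59–72 on the template; the primer anneals here to the top strand with its 3' end pointing upstream.
The product runs from position 38 to position 72, so its length is 72 − 38 + 1 = 35 bp.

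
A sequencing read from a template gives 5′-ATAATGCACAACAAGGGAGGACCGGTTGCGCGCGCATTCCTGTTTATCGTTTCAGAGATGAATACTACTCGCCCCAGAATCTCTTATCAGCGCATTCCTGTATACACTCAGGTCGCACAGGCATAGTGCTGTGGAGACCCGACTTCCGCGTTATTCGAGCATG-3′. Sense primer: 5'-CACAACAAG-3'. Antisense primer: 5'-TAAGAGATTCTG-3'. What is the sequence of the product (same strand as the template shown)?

Scanning the template, CACAACAAG occurs at positions 7–15; this primer anneals to the bottom strand there with its 3' end pointing downstream.
Reverse complement of the reverse primer: CAGAATCTCTTA. This occurs on the top strand at positions 75–86.
The product is the template from position 7 through 86 (80 bp).

5'-CACAACAAGGGAGGACCGGTTGCGCGCGCATTCCTGTTTATCGTTTCAGAGATGAATACTACTCGCCCCAGAATCTCTTA-3'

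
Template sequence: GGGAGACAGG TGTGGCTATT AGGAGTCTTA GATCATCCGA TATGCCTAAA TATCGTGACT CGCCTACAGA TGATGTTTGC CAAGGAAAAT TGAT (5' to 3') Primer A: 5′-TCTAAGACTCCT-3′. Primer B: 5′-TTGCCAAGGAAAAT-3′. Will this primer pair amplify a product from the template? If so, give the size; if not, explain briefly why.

No product — the primers' 3' ends point away from each other.

Primer A (TCTAAGACTCCT) has reverse complement AGGAGTCTTAGA, which matches the top strand at positions 21–32; primer A anneals to the top strand there with its 3' end pointing upstream toward position 21.
Primer B (TTGCCAAGGAAAAT) matches the top strand directly at positions 77–90; it anneals to the bottom strand with its 3' end pointing downstream toward position 90.
The 3' ends diverge (primer A extends toward position 1, primer B toward position 94), so the primers never converge on a shared product.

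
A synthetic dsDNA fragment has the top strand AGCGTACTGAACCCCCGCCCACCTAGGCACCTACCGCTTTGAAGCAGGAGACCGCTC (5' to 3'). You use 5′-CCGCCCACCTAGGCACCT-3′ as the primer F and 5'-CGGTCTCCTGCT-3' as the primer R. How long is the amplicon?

Forward primer CCGCCCACCTAGGCACCT is found on the top strand at positions 15–32.
Reverse complement of the reverse primer: AGCAGGAGACCG. This occurs on the top strand at positions 43–54.
The product runs from position 15 to position 54, so its length is 54 − 15 + 1 = 40 bp.

40 bp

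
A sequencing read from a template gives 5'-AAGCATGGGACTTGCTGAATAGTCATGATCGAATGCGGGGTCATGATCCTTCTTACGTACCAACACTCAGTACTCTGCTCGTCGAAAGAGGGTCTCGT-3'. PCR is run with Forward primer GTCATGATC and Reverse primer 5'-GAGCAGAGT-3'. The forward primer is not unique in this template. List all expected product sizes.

59 bp, 41 bp

The forward primer GTCATGATC matches the top strand at positions 22–30, 40–48.
The reverse primer's reverse complement is ACTCTGCTC, matching at positions 72–80.
Each forward site pairs with the reverse site to give a product ending at position 80: sizes 59, 41 bp.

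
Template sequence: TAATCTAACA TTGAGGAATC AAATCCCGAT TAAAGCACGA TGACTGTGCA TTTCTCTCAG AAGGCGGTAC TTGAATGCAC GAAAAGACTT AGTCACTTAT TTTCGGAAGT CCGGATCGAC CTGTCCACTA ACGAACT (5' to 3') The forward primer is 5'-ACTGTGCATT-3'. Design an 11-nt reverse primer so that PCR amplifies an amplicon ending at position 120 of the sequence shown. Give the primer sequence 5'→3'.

The forward primer binds at positions 43–52; the product's 3' end on the top strand is position 120.
The reverse primer anneals to the top strand over positions 110–120, i.e. to TCCGGATCGAC.
Its sequence written 5'→3' is the reverse complement: GTCGATCCGGA.

5'-GTCGATCCGGA-3'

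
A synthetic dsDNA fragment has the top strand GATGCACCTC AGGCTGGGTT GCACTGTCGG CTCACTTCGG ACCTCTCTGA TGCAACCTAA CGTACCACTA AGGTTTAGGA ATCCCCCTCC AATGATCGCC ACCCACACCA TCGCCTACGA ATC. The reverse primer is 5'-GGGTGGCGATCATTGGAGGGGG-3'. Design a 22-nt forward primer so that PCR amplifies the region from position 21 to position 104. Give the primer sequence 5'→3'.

5'-GCACTGTCGGCTCACTTCGGAC-3'

The reverse primer's reverse complement CCCCCTCCAATGATCGCCACCC matches the template at positions 83–104; the product starts at position 21.
The forward primer is identical to the top strand over positions 21–42: GCACTGTCGGCTCACTTCGGAC.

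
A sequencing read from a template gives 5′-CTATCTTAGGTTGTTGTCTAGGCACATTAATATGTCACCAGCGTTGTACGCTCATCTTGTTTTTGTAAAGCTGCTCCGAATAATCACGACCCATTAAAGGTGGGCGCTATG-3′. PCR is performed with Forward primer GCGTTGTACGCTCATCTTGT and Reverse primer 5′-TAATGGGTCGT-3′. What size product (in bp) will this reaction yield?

56 bp

Scanning the template, GCGTTGTACGCTCATCTTGT occurs at positions 41–60; this primer anneals to the bottom strand there with its 3' end pointing downstream.
The reverse primer's reverse complement is ACGACCCATTA, which matches the template at positions 86–96.
Amplicon spans positions 41–96: 56 bp.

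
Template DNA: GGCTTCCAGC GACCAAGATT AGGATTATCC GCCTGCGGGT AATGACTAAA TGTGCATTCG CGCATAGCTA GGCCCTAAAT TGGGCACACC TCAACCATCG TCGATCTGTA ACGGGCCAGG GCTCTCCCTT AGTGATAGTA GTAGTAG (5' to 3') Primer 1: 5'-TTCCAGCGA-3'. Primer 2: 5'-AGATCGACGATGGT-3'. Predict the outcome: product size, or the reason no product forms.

Yes — a 104 bp product.

Primer 1 (TTCCAGCGA) matches the top strand at positions 4–12; it acts as a forward primer.
Primer 2's reverse complement is ACCATCGTCGATCT, matching the top strand at positions 94–107; it acts as a reverse primer.
The 3' ends face each other across positions 4–107, giving a 104 bp product.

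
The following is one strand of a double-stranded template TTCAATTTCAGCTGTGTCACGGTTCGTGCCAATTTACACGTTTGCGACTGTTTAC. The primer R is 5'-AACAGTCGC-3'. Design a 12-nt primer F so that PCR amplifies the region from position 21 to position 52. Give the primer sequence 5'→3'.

5'-GGTTCGTGCCAA-3'

The reverse primer's reverse complement GCGACTGTT matches the template at positions 44–52; the product starts at position 21.
The forward primer is identical to the top strand over positions 21–32: GGTTCGTGCCAA.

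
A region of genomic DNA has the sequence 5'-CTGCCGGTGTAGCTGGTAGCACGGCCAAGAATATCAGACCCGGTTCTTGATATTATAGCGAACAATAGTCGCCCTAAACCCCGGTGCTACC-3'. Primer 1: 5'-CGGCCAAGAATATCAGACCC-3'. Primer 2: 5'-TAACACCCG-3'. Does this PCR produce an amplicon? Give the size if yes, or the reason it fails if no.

Primer 2 (TAACACCCG) does not match the top strand, and its reverse complement CGGGTGTTA does not match either.
With no annealing site for primer 2, no amplification occurs.

No product — primer 2 has no binding site in the template.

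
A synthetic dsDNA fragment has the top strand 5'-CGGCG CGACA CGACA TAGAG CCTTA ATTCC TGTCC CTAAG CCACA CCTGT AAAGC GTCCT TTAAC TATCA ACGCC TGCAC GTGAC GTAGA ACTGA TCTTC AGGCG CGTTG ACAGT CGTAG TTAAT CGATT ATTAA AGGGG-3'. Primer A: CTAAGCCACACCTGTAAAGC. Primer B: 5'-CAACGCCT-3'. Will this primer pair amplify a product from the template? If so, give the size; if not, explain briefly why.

No product — both primers anneal to the same strand and extend in the same direction.

Primer A (CTAAGCCACACCTGTAAAGC) matches the top strand at positions 36–55 (3' end points downstream).
Primer B (CAACGCCT) also matches the top strand directly, at positions 69–76 — its reverse complement AGGCGTTG is not present.
Both primers anneal to the bottom strand with 3' ends pointing the same way, so neither can prime synthesis back toward the other.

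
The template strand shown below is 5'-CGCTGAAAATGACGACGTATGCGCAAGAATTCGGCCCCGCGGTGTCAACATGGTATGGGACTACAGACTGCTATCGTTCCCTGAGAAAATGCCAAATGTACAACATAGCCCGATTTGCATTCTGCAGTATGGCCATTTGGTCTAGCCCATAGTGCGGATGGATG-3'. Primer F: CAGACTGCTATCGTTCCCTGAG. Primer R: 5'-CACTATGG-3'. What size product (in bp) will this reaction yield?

91 bp

The forward primer matches the template at positions 64–85.
Taking the reverse complement of CACTATGG gives CCATAGTG, found at positions 147–154 on the template; the primer anneals here to the top strand with its 3' end pointing upstream.
Amplicon spans positions 64–154: 91 bp.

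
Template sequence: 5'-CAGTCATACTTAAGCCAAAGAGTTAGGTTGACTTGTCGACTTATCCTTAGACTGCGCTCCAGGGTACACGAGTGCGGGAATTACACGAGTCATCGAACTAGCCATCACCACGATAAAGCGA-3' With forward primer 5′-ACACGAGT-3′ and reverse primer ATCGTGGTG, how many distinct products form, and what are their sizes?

Two products: 49 bp, 32 bp

The forward primer ACACGAGT matches the top strand at positions 66–73, 83–90.
The reverse primer's reverse complement is CACCACGAT, matching at positions 106–114.
Each forward site pairs with the reverse site to give a product ending at position 114: sizes 49, 32 bp.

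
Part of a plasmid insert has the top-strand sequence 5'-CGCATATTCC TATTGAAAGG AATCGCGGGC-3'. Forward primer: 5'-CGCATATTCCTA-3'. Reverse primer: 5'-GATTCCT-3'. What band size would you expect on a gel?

The forward primer matches the template at positions 1–12.
Reverse complement of the reverse primer: AGGAATC. This occurs on the top strand at positions 18–24.
Amplicon spans positions 1–24: 24 bp.

24 bp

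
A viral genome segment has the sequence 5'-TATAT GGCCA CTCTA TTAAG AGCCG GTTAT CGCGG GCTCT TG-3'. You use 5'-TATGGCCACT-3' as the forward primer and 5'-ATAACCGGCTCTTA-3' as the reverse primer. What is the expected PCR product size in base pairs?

28 bp

Forward primer TATGGCCACT is found on the top strand at positions 3–12.
The reverse primer's reverse complement is TAAGAGCCGGTTAT, which matches the template at positions 17–30.
Amplicon spans positions 3–30: 28 bp.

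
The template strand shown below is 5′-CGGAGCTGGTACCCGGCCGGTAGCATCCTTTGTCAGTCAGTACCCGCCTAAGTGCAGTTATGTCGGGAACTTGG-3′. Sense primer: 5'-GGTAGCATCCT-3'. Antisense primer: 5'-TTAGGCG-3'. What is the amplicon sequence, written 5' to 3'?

5'-GGTAGCATCCTTTGTCAGTCAGTACCCGCCTAA-3'

Forward primer GGTAGCATCCT is found on the top strand at positions 19–29.
Reverse complement of the reverse primer: CGCCTAA. This occurs on the top strand at positions 45–51.
The product is the template from position 19 through 51 (33 bp).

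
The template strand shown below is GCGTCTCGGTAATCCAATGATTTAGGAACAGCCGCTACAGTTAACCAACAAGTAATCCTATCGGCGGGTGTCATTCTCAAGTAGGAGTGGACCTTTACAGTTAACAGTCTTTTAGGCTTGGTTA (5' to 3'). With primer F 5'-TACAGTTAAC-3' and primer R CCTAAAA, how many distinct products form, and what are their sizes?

Two products: 81 bp, 21 bp

The forward primer TACAGTTAAC matches the top strand at positions 36–45, 96–105.
The reverse primer's reverse complement is TTTTAGG, matching at positions 110–116.
Each forward site pairs with the reverse site to give a product ending at position 116: sizes 81, 21 bp.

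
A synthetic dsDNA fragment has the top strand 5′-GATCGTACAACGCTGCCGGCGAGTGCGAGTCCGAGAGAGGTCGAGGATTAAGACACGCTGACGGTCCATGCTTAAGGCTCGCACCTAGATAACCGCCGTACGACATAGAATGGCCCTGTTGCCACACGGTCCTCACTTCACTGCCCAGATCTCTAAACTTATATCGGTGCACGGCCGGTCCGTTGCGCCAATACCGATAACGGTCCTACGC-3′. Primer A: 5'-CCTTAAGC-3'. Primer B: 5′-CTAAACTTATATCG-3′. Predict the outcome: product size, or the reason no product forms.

Primer A (CCTTAAGC) has reverse complement GCTTAAGG, which matches the top strand at positions 70–77; primer A anneals to the top strand there with its 3' end pointing upstream toward position 70.
Primer B (CTAAACTTATATCG) matches the top strand directly at positions 153–166; it anneals to the bottom strand with its 3' end pointing downstream toward position 166.
The 3' ends diverge (primer A extends toward position 1, primer B toward position 211), so the primers never converge on a shared product.

No product — the primers' 3' ends point away from each other.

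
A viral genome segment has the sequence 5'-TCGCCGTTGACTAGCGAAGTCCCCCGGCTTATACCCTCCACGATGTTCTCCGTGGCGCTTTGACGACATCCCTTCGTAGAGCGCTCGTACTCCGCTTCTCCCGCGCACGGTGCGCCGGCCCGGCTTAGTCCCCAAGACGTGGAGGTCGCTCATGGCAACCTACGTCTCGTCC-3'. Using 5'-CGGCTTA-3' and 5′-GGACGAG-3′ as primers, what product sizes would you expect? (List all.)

148 bp, 52 bp

The forward primer CGGCTTA matches the top strand at positions 25–31, 121–127.
The reverse primer's reverse complement is CTCGTCC, matching at positions 166–172.
Each forward site pairs with the reverse site to give a product ending at position 172: sizes 148, 52 bp.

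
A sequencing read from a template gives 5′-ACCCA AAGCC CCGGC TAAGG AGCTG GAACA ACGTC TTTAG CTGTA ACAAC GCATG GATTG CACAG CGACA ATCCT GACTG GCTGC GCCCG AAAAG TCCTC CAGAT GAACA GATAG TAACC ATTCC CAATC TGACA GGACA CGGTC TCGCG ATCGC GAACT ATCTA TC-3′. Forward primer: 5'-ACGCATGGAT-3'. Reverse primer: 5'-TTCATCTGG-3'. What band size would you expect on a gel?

Scanning the template, ACGCATGGAT occurs at positions 49–58; this primer anneals to the bottom strand there with its 3' end pointing downstream.
Taking the reverse complement of TTCATCTGG gives CCAGATGAA, found at positions 100–108 on the template; the primer anneals here to the top strand with its 3' end pointing upstream.
Amplicon spans positions 49–108: 60 bp.

60 bp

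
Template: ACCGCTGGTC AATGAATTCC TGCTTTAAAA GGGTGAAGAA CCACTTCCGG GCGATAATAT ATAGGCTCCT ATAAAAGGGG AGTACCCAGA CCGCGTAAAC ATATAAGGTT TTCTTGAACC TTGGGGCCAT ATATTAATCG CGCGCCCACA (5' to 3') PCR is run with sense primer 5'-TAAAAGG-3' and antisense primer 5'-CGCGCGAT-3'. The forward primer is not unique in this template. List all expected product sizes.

119 bp, 73 bp

The forward primer TAAAAGG matches the top strand at positions 26–32, 72–78.
The reverse primer's reverse complement is ATCGCGCG, matching at positions 137–144.
Each forward site pairs with the reverse site to give a product ending at position 144: sizes 119, 73 bp.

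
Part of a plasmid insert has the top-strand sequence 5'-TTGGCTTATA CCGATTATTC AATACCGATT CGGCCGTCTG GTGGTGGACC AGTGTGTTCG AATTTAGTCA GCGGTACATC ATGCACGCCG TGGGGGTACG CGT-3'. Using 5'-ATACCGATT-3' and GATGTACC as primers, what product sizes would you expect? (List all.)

73 bp, 59 bp

The forward primer ATACCGATT matches the top strand at positions 8–16, 22–30.
The reverse primer's reverse complement is GGTACATC, matching at positions 73–80.
Each forward site pairs with the reverse site to give a product ending at position 80: sizes 73, 59 bp.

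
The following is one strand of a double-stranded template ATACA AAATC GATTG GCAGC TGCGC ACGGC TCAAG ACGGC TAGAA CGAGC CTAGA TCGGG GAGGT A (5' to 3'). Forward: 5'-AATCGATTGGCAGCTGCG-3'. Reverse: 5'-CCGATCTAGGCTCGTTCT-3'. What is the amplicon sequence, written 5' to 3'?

The forward primer matches the template at positions 7–24.
Taking the reverse complement of CCGATCTAGGCTCGTTCT gives AGAACGAGCCTAGATCGG, found at positions 42–59 on the template; the primer anneals here to the top strand with its 3' end pointing upstream.
The product is the template from position 7 through 59 (53 bp).

5'-AATCGATTGGCAGCTGCGCACGGCTCAAGACGGCTAGAACGAGCCTAGATCGG-3'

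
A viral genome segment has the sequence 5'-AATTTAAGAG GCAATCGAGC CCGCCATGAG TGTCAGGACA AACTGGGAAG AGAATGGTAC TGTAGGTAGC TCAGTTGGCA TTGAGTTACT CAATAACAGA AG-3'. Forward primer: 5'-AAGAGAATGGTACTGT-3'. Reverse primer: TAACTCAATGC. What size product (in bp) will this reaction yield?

Scanning the template, AAGAGAATGGTACTGT occurs at positions 48–63; this primer anneals to the bottom strand there with its 3' end pointing downstream.
Reverse complement of the reverse primer: GCATTGAGTTA. This occurs on the top strand at positions 78–88.
Product length = (reverse-primer end) − (forward-primer start) + 1 = 88 − 48 + 1 = 41 bp.

41 bp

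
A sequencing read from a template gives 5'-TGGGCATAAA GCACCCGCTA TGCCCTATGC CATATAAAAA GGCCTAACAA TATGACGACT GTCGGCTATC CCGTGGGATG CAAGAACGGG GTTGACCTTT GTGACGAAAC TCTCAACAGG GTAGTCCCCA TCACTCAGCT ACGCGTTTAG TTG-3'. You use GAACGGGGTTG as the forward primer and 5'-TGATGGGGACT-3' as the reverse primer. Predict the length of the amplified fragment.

The forward primer matches the template at positions 84–94.
Reverse complement of the reverse primer: AGTCCCCATCA. This occurs on the top strand at positions 123–133.
Product length = (reverse-primer end) − (forward-primer start) + 1 = 133 − 84 + 1 = 50 bp.

50 bp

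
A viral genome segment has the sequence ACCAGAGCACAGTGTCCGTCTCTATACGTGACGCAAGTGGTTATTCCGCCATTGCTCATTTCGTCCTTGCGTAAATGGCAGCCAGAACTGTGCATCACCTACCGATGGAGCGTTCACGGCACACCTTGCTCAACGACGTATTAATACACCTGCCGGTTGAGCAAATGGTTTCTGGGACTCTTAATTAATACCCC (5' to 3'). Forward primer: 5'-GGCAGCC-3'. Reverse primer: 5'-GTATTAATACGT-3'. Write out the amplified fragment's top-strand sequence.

5'-GGCAGCCAGAACTGTGCATCACCTACCGATGGAGCGTTCACGGCACACCTTGCTCAACGACGTATTAATAC-3'

Scanning the template, GGCAGCC occurs at positions 77–83; this primer anneals to the bottom strand there with its 3' end pointing downstream.
The reverse primer's reverse complement is ACGTATTAATAC, which matches the template at positions 136–147.
The product is the template from position 77 through 147 (71 bp).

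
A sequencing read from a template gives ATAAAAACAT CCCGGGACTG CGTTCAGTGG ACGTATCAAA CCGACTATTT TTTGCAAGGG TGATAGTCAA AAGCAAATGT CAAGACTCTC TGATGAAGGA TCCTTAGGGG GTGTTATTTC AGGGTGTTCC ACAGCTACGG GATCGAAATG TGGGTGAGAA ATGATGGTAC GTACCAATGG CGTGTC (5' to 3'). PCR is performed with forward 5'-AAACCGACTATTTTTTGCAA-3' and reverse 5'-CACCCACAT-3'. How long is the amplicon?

Scanning the template, AAACCGACTATTTTTTGCAA occurs at positions 38–57; this primer anneals to the bottom strand there with its 3' end pointing downstream.
The reverse primer's reverse complement is ATGTGGGTG, which matches the template at positions 148–156.
Amplicon spans positions 38–156: 119 bp.

119 bp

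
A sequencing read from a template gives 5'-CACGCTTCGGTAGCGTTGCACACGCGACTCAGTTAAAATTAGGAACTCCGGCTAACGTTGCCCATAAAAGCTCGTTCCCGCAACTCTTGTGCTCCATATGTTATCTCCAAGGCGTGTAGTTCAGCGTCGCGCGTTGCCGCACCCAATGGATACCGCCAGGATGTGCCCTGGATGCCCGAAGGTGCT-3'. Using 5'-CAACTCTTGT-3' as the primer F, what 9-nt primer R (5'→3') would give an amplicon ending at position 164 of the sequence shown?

5'-ACATCCTGG-3'

The forward primer binds at positions 81–90; the product's 3' end on the top strand is position 164.
The reverse primer anneals to the top strand over positions 156–164, i.e. to CCAGGATGT.
Its sequence written 5'→3' is the reverse complement: ACATCCTGG.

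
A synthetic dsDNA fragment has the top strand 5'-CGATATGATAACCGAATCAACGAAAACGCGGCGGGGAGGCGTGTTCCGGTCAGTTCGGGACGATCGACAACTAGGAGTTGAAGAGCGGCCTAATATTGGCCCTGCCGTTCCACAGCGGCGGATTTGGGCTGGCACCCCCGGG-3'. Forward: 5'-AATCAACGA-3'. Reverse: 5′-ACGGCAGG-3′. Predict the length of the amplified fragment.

The forward primer matches the template at positions 15–23.
The reverse primer's reverse complement is CCTGCCGT, which matches the template at positions 101–108.
Product length = (reverse-primer end) − (forward-primer start) + 1 = 108 − 15 + 1 = 94 bp.

94 bp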